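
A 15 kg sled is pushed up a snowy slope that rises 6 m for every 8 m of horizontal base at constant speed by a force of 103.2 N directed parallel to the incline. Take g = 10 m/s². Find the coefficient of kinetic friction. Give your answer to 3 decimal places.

At constant speed ΣF = 0 along the incline. The applied 103.2 N acts up the slope; the weight component mg sin 36.87° = 90.000 N and kinetic friction μN both act down the slope.
So 103.2 = 90.000 + μ × 120.000, giving μ = (103.2 − 90.000) / 120.000 = 0.1100.

0.110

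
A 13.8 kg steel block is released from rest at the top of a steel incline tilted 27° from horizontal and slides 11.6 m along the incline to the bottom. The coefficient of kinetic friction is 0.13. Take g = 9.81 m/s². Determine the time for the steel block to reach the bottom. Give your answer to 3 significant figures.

2.64 s

The weight component along the incline is mg sin 27° = 61.460 N and the normal force is N = mg cos 27° = 120.623 N.
Friction up the slope is f = μN = 0.13 × 120.623 = 15.681 N, so the net downslope force is 61.460 − 15.681 = 45.779 N and a = 45.779 / 13.8 = 3.3173 m/s².
Starting from rest, L = ½at², so t = √(2L/a) = √(2 × 11.6 / 3.3173) = 2.6445 s.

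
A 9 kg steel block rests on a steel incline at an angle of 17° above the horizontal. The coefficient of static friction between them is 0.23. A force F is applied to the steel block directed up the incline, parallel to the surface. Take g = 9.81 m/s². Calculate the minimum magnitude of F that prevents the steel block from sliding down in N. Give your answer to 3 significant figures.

The normal force is N = mg cos 17° = 84.432 N. With F at its minimum the steel block is on the verge of sliding down, so static friction is at its maximum μ_s N = 0.23 × 84.432 = 19.419 N and acts up the slope.
Equilibrium along the incline: F + μ_s N = mg sin 17°, so F = 25.813 − 19.419 = 6.394 N.

6.39 N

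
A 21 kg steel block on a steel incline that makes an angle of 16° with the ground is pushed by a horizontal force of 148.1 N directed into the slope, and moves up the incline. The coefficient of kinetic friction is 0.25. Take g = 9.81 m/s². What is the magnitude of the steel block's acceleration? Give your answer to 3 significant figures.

1.23 m/s²

The horizontal push has components F cos 16° = 148.1 × 0.9613 = 142.369 N up the incline and F sin 16° = 148.1 × 0.2756 = 40.816 N pressing into the surface.
The normal force is therefore N = mg cos 16° + F sin 16° = 198.037 + 40.816 = 238.853 N, and kinetic friction down the slope is μN = 0.25 × 238.853 = 59.713 N.
Along the incline: F cos 16° − mg sin 16° − μN = ma, so 142.369 − 56.776 − 59.713 = 21 a, giving a = 1.2324 m/s².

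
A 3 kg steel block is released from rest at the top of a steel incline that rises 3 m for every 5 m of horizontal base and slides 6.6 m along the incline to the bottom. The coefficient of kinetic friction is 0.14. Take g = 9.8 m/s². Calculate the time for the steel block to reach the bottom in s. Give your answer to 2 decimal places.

The weight component along the incline is mg sin 30.96° = 15.126 N and the normal force is N = mg cos 30.96° = 25.210 N.
Friction up the slope is f = μN = 0.14 × 25.210 = 3.529 N, so the net downslope force is 15.126 − 3.529 = 11.597 N and a = 11.597 / 3 = 3.8657 m/s².
Starting from rest, L = ½at², so t = √(2L/a) = √(2 × 6.6 / 3.8657) = 1.8479 s.

1.85 s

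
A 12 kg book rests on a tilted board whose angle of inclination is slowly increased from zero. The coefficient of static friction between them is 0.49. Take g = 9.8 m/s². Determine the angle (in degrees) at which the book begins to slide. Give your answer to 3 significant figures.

At the threshold of sliding, static friction is at its maximum μ_s N and exactly balances the weight component along the incline: mg sin θ = μ_s mg cos θ.
Hence tan θ = μ_s = 0.49, so θ = arctan(0.49) = 26.1049°.

26.1°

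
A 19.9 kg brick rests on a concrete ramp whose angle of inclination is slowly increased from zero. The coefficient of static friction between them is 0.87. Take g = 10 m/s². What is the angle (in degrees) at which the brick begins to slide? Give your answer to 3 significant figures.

41.0°

At the threshold of sliding, static friction is at its maximum μ_s N and exactly balances the weight component along the incline: mg sin θ = μ_s mg cos θ.
Hence tan θ = μ_s = 0.87, so θ = arctan(0.87) = 41.0233°.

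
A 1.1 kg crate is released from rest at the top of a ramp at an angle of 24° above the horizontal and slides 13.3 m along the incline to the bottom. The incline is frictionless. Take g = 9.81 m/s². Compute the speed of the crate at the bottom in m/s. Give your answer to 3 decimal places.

The weight component along the incline is mg sin 24° = 4.389 N and the normal force is N = mg cos 24° = 9.858 N.
With no friction, a = g sin 24° = 3.9901 m/s².
Starting from rest over a distance of 13.3 m, v² = 2aL = 2 × 3.9901 × 13.3 = 106.1367, so v = 10.3023 m/s.

10.302 m/s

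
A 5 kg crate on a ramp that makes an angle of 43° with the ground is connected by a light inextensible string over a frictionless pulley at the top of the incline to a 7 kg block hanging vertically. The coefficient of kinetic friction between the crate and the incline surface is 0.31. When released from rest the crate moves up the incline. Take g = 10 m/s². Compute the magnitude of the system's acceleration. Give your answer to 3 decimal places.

2.047 m/s²

For the crate on the incline: the weight component along the slope is m₁g sin 43° = 5 × 10 × 0.6820 = 34.100 N and the normal force is N = m₁g cos 43° = 36.568 N.
Kinetic friction opposes the crate's motion up the incline: f = μN = 0.31 × 36.568 = 11.336 N acting down the slope.
Newton's second law for the crate (up-slope positive): T − 34.100 − 11.336 = 5 a. For the hanging block (downward positive): 7 × 10 − T = 7 a.
Adding the two equations eliminates T: 24.564 = 12 a, so a = 2.0470 m/s².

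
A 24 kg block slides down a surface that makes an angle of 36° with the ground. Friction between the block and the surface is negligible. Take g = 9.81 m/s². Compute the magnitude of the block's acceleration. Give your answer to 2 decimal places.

Resolving the weight along the incline: the component pulling the block down the slope is mg sin 36° = 24 × 9.81 × 0.5878 = 138.392 N, and the normal force is N = mg cos 36° = 24 × 9.81 × 0.8090 = 190.471 N.
With no friction the net force along the incline is 138.392 N, so a = g sin 36° = 138.392 / 24 = 5.7663 m/s².

5.77 m/s²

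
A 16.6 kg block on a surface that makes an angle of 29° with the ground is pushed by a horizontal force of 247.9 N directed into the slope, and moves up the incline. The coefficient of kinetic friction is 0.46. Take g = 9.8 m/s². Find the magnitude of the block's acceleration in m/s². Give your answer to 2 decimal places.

1.04 m/s²

The horizontal push has components F cos 29° = 247.9 × 0.8746 = 216.813 N up the incline and F sin 29° = 247.9 × 0.4848 = 120.182 N pressing into the surface.
The normal force is therefore N = mg cos 29° + F sin 29° = 142.280 + 120.182 = 262.462 N, and kinetic friction down the slope is μN = 0.46 × 262.462 = 120.733 N.
Along the incline: F cos 29° − mg sin 29° − μN = ma, so 216.813 − 78.867 − 120.733 = 16.6 a, giving a = 1.0369 m/s².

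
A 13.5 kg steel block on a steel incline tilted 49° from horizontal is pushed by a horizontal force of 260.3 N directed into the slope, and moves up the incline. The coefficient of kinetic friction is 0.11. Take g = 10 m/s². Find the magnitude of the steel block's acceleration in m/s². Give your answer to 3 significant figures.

The horizontal push has components F cos 49° = 260.3 × 0.6561 = 170.783 N up the incline and F sin 49° = 260.3 × 0.7547 = 196.448 N pressing into the surface.
The normal force is therefore N = mg cos 49° + F sin 49° = 88.573 + 196.448 = 285.021 N, and kinetic friction down the slope is μN = 0.11 × 285.021 = 31.352 N.
Along the incline: F cos 49° − mg sin 49° − μN = ma, so 170.783 − 101.885 − 31.352 = 13.5 a, giving a = 2.7812 m/s².

2.78 m/s²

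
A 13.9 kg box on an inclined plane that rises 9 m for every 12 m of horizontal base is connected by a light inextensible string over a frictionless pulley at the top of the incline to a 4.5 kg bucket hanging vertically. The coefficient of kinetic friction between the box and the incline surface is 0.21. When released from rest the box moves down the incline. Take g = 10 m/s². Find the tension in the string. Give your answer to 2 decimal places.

For the box on the incline: the weight component along the slope is m₁g sin 36.87° = 13.9 × 10 × 0.6000 = 83.400 N and the normal force is N = m₁g cos 36.87° = 111.200 N.
Kinetic friction opposes the box's motion down the incline: f = μN = 0.21 × 111.200 = 23.352 N acting up the slope.
Newton's second law for the box (down-slope positive): 83.400 − 23.352 − T = 13.9 a. For the hanging bucket (upward positive): T − 4.5 × 10 = 4.5 a.
Adding the two equations eliminates T: 15.048 = 18.4 a, so a = 0.8178 m/s².
Then from the hanging bucket's equation, T = 4.5 × (10 + 0.8178) = 48.680 N.

48.68 N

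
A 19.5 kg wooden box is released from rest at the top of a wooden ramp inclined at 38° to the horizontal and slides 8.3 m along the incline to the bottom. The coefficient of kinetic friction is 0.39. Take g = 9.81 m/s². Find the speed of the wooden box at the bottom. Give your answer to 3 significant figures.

The weight component along the incline is mg sin 38° = 117.773 N and the normal force is N = mg cos 38° = 150.743 N.
Friction up the slope is f = μN = 0.39 × 150.743 = 58.790 N, so the net downslope force is 117.773 − 58.790 = 58.983 N and a = 58.983 / 19.5 = 3.0248 m/s².
Starting from rest over a distance of 8.3 m, v² = 2aL = 2 × 3.0248 × 8.3 = 50.2117, so v = 7.0860 m/s.

7.09 m/s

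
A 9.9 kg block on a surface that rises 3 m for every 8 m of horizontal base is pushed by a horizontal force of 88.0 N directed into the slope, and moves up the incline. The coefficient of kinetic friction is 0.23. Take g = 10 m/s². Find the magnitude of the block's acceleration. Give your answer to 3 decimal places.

The horizontal push has components F cos 20.56° = 88.0 × 0.9363 = 82.394 N up the incline and F sin 20.56° = 88.0 × 0.3511 = 30.897 N pressing into the surface.
The normal force is therefore N = mg cos 20.56° + F sin 20.56° = 92.694 + 30.897 = 123.591 N, and kinetic friction down the slope is μN = 0.23 × 123.591 = 28.426 N.
Along the incline: F cos 20.56° − mg sin 20.56° − μN = ma, so 82.394 − 34.759 − 28.426 = 9.9 a, giving a = 1.9403 m/s².

1.940 m/s²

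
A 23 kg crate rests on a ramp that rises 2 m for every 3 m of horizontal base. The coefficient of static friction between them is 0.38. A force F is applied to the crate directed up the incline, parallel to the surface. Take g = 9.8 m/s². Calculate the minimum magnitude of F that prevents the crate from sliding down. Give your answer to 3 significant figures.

The normal force is N = mg cos 33.69° = 187.544 N. With F at its minimum the crate is on the verge of sliding down, so static friction is at its maximum μ_s N = 0.38 × 187.544 = 71.267 N and acts up the slope.
Equilibrium along the incline: F + μ_s N = mg sin 33.69°, so F = 125.029 − 71.267 = 53.762 N.

53.8 N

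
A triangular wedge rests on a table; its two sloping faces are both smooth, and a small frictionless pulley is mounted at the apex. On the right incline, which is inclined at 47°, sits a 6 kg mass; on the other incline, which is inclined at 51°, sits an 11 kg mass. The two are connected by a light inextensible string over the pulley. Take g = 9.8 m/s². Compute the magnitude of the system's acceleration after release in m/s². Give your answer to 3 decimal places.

2.398 m/s²

Resolve each weight along its own incline: the 6 kg mass has component 6 × 9.8 × sin 47° = 43.004 N down its slope, and the 11 kg mass has 11 × 9.8 × sin 51° = 83.776 N down its slope.
The 11 kg side's 83.776 N exceeds the other side's 43.004 N, so that mass slides down and the 6 kg mass slides up. Taking that direction as positive, Newton's second law for the whole system gives 83.776 − 43.004 = (6 + 11) a, so a = 40.772 / 17 = 2.3984 m/s².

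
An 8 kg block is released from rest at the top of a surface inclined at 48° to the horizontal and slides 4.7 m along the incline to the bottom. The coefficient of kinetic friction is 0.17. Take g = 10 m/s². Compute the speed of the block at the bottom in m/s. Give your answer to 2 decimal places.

7.69 m/s

The weight component along the incline is mg sin 48° = 59.452 N and the normal force is N = mg cos 48° = 53.530 N.
Friction up the slope is f = μN = 0.17 × 53.530 = 9.100 N, so the net downslope force is 59.452 − 9.100 = 50.352 N and a = 50.352 / 8 = 6.2940 m/s².
Starting from rest over a distance of 4.7 m, v² = 2aL = 2 × 6.2940 × 4.7 = 59.1636, so v = 7.6918 m/s.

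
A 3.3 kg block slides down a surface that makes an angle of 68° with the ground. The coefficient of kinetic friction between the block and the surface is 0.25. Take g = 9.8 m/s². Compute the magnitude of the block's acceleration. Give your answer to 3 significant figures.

Resolving the weight along the incline: the component pulling the block down the slope is mg sin 68° = 3.3 × 9.8 × 0.9272 = 29.986 N, and the normal force is N = mg cos 68° = 3.3 × 9.8 × 0.3746 = 12.115 N.
Kinetic friction acts up the slope with magnitude f = μN = 0.25 × 12.115 = 3.029 N.
Net force along the incline is 29.986 − 3.029 = 26.957 N, so a = 26.957 / 3.3 = 8.1688 m/s².

8.17 m/s²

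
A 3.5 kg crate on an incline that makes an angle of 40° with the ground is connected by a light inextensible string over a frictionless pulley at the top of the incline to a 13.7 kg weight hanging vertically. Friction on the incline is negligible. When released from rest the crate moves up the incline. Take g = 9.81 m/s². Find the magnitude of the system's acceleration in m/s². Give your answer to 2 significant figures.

6.5 m/s²

For the crate on the incline: the weight component along the slope is m₁g sin 40° = 3.5 × 9.81 × 0.6428 = 22.071 N and the normal force is N = m₁g cos 40° = 26.302 N.
Newton's second law for the crate (up-slope positive): T − 22.071 = 3.5 a. For the hanging weight (downward positive): 13.7 × 9.81 − T = 13.7 a.
Adding the two equations eliminates T: 112.326 = 17.2 a, so a = 6.5306 m/s².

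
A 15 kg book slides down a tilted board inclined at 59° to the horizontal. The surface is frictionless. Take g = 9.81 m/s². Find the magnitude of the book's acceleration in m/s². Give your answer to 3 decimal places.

Resolving the weight along the incline: the component pulling the book down the slope is mg sin 59° = 15 × 9.81 × 0.8572 = 126.137 N, and the normal force is N = mg cos 59° = 15 × 9.81 × 0.5150 = 75.782 N.
With no friction the net force along the incline is 126.137 N, so a = g sin 59° = 126.137 / 15 = 8.4091 m/s².

8.409 m/s²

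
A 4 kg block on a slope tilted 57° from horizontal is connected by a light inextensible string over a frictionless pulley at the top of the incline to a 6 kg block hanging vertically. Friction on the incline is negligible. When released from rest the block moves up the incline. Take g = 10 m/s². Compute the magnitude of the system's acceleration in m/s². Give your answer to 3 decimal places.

2.645 m/s²

For the block on the incline: the weight component along the slope is m₁g sin 57° = 4 × 10 × 0.8387 = 33.548 N and the normal force is N = m₁g cos 57° = 21.786 N.
Newton's second law for the block (up-slope positive): T − 33.548 = 4 a. For the hanging block (downward positive): 6 × 10 − T = 6 a.
Adding the two equations eliminates T: 26.452 = 10 a, so a = 2.6452 m/s².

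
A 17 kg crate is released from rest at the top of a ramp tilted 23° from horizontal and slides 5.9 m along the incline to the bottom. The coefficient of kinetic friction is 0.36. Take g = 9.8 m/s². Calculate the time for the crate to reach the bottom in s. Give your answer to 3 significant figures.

4.50 s

The weight component along the incline is mg sin 23° = 65.096 N and the normal force is N = mg cos 23° = 153.356 N.
Friction up the slope is f = μN = 0.36 × 153.356 = 55.208 N, so the net downslope force is 65.096 − 55.208 = 9.888 N and a = 9.888 / 17 = 0.5816 m/s².
Starting from rest, L = ½at², so t = √(2L/a) = √(2 × 5.9 / 0.5816) = 4.5043 s.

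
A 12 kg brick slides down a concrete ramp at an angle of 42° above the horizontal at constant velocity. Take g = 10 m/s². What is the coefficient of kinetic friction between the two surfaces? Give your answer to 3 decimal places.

At constant velocity the net force along the incline is zero: mg sin 42° = μ mg cos 42°.
So μ = tan 42° = 0.6691 / 0.7431 = 0.9004.

0.900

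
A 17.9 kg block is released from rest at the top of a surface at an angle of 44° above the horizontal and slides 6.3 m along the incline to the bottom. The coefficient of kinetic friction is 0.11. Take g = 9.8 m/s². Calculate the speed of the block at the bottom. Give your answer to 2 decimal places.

The weight component along the incline is mg sin 44° = 121.857 N and the normal force is N = mg cos 44° = 126.187 N.
Friction up the slope is f = μN = 0.11 × 126.187 = 13.881 N, so the net downslope force is 121.857 − 13.881 = 107.976 N and a = 107.976 / 17.9 = 6.0322 m/s².
Starting from rest over a distance of 6.3 m, v² = 2aL = 2 × 6.0322 × 6.3 = 76.0057, so v = 8.7181 m/s.

8.72 m/s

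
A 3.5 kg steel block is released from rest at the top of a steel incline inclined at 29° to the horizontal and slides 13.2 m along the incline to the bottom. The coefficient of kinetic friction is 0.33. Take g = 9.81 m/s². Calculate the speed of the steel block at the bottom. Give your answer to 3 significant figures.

7.13 m/s

The weight component along the incline is mg sin 29° = 16.646 N and the normal force is N = mg cos 29° = 30.030 N.
Friction up the slope is f = μN = 0.33 × 30.030 = 9.910 N, so the net downslope force is 16.646 − 9.910 = 6.736 N and a = 6.736 / 3.5 = 1.9246 m/s².
Starting from rest over a distance of 13.2 m, v² = 2aL = 2 × 1.9246 × 13.2 = 50.8094, so v = 7.1281 m/s.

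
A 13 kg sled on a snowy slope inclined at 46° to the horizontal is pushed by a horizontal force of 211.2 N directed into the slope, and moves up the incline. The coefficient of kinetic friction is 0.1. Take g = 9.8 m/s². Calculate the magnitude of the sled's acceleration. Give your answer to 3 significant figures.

The horizontal push has components F cos 46° = 211.2 × 0.6947 = 146.721 N up the incline and F sin 46° = 211.2 × 0.7193 = 151.916 N pressing into the surface.
The normal force is therefore N = mg cos 46° + F sin 46° = 88.505 + 151.916 = 240.421 N, and kinetic friction down the slope is μN = 0.1 × 240.421 = 24.042 N.
Along the incline: F cos 46° − mg sin 46° − μN = ma, so 146.721 − 91.639 − 24.042 = 13 a, giving a = 2.3877 m/s².

2.39 m/s²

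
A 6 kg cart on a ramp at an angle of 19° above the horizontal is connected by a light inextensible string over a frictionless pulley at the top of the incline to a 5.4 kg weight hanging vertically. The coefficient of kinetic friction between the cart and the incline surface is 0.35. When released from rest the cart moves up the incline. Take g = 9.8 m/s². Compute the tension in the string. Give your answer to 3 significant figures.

46.1 N

For the cart on the incline: the weight component along the slope is m₁g sin 19° = 6 × 9.8 × 0.3256 = 19.145 N and the normal force is N = m₁g cos 19° = 55.596 N.
Kinetic friction opposes the cart's motion up the incline: f = μN = 0.35 × 55.596 = 19.459 N acting down the slope.
Newton's second law for the cart (up-slope positive): T − 19.145 − 19.459 = 6 a. For the hanging weight (downward positive): 5.4 × 9.8 − T = 5.4 a.
Adding the two equations eliminates T: 14.316 = 11.4 a, so a = 1.2558 m/s².
Then from the hanging weight's equation, T = 5.4 × (9.8 − 1.2558) = 46.139 N.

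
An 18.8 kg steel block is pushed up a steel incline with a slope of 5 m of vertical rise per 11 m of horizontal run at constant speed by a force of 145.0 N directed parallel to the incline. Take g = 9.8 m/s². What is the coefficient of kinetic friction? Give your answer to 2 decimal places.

0.41

At constant speed ΣF = 0 along the incline. The applied 145.0 N acts up the slope; the weight component mg sin 24.44° = 76.239 N and kinetic friction μN both act down the slope.
So 145.0 = 76.239 + μ × 167.726, giving μ = (145.0 − 76.239) / 167.726 = 0.4100.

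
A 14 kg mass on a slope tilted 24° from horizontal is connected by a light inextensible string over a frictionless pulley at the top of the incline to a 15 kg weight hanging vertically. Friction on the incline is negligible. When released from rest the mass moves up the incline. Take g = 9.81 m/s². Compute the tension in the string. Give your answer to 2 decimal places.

99.93 N

For the mass on the incline: the weight component along the slope is m₁g sin 24° = 14 × 9.81 × 0.4067 = 55.856 N and the normal force is N = m₁g cos 24° = 125.466 N.
Newton's second law for the mass (up-slope positive): T − 55.856 = 14 a. For the hanging weight (downward positive): 15 × 9.81 − T = 15 a.
Adding the two equations eliminates T: 91.294 = 29 a, so a = 3.1481 m/s².
Then from the hanging weight's equation, T = 15 × (9.81 − 3.1481) = 99.929 N.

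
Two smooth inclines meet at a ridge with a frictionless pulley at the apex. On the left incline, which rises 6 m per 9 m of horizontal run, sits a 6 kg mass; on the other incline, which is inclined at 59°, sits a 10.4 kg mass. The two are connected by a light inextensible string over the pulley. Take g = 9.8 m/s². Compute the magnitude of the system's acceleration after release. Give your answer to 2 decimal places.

3.34 m/s²

Resolve each weight along its own incline: the 6 kg mass has component 6 × 9.8 × sin 33.69° = 32.616 N down its slope, and the 10.4 kg mass has 10.4 × 9.8 × sin 59° = 87.362 N down its slope.
The 10.4 kg side's 87.362 N exceeds the other side's 32.616 N, so that mass slides down and the 6 kg mass slides up. Taking that direction as positive, Newton's second law for the whole system gives 87.362 − 32.616 = (6 + 10.4) a, so a = 54.746 / 16.4 = 3.3382 m/s².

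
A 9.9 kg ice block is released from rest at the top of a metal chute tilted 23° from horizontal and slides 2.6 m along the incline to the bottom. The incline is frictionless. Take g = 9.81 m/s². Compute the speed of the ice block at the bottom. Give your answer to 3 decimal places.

The weight component along the incline is mg sin 23° = 37.947 N and the normal force is N = mg cos 23° = 89.399 N.
With no friction, a = g sin 23° = 3.8331 m/s².
Starting from rest over a distance of 2.6 m, v² = 2aL = 2 × 3.8331 × 2.6 = 19.9321, so v = 4.4645 m/s.

4.465 m/s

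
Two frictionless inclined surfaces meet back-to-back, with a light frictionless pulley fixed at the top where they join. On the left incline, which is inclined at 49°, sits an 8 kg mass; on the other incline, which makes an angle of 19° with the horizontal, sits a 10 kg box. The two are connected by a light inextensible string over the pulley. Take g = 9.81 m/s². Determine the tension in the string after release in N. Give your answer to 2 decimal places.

Resolve each weight along its own incline: the 8 kg mass has component 8 × 9.81 × sin 49° = 59.230 N down its slope, and the 10 kg mass has 10 × 9.81 × sin 19° = 31.938 N down its slope.
The 8 kg side's 59.230 N exceeds the other side's 31.938 N, so that mass slides down and the 10 kg mass slides up. Taking that direction as positive, Newton's second law for the whole system gives 59.230 − 31.938 = (8 + 10) a, so a = 27.292 / 18 = 1.5162 m/s².
For the 10 kg mass (up-slope positive): T − 31.938 = 10 × 1.5162, so T = 47.100 N.

47.10 N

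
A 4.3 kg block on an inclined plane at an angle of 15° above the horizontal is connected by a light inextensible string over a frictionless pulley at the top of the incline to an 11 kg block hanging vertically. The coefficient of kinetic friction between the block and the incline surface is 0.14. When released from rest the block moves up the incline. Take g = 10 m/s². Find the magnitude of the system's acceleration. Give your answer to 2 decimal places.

For the block on the incline: the weight component along the slope is m₁g sin 15° = 4.3 × 10 × 0.2588 = 11.128 N and the normal force is N = m₁g cos 15° = 41.535 N.
Kinetic friction opposes the block's motion up the incline: f = μN = 0.14 × 41.535 = 5.815 N acting down the slope.
Newton's second law for the block (up-slope positive): T − 11.128 − 5.815 = 4.3 a. For the hanging block (downward positive): 11 × 10 − T = 11 a.
Adding the two equations eliminates T: 93.057 = 15.3 a, so a = 6.0822 m/s².

6.08 m/s²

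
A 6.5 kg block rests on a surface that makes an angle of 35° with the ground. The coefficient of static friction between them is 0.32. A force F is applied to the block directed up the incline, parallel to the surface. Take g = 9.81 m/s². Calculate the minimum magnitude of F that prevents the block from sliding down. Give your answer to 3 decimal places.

19.859 N

The normal force is N = mg cos 35° = 52.233 N. With F at its minimum the block is on the verge of sliding down, so static friction is at its maximum μ_s N = 0.32 × 52.233 = 16.715 N and acts up the slope.
Equilibrium along the incline: F + μ_s N = mg sin 35°, so F = 36.574 − 16.715 = 19.859 N.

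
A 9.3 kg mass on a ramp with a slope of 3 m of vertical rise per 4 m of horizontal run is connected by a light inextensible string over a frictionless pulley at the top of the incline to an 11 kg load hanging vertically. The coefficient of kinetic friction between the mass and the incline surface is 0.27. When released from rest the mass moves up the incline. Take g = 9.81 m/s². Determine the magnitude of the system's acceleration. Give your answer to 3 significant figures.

1.65 m/s²

For the mass on the incline: the weight component along the slope is m₁g sin 36.87° = 9.3 × 9.81 × 0.6000 = 54.740 N and the normal force is N = m₁g cos 36.87° = 72.986 N.
Kinetic friction opposes the mass's motion up the incline: f = μN = 0.27 × 72.986 = 19.706 N acting down the slope.
Newton's second law for the mass (up-slope positive): T − 54.740 − 19.706 = 9.3 a. For the hanging load (downward positive): 11 × 9.81 − T = 11 a.
Adding the two equations eliminates T: 33.464 = 20.3 a, so a = 1.6485 m/s².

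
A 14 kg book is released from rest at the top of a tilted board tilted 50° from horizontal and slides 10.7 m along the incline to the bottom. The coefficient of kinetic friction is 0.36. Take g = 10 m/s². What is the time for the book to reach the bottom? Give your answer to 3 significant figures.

The weight component along the incline is mg sin 50° = 107.246 N and the normal force is N = mg cos 50° = 89.990 N.
Friction up the slope is f = μN = 0.36 × 89.990 = 32.396 N, so the net downslope force is 107.246 − 32.396 = 74.850 N and a = 74.850 / 14 = 5.3464 m/s².
Starting from rest, L = ½at², so t = √(2L/a) = √(2 × 10.7 / 5.3464) = 2.0007 s.

2.00 s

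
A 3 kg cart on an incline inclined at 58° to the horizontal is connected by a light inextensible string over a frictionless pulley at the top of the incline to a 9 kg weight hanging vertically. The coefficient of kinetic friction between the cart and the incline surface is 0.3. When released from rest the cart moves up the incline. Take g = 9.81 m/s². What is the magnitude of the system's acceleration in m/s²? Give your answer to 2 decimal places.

For the cart on the incline: the weight component along the slope is m₁g sin 58° = 3 × 9.81 × 0.8480 = 24.957 N and the normal force is N = m₁g cos 58° = 15.596 N.
Kinetic friction opposes the cart's motion up the incline: f = μN = 0.3 × 15.596 = 4.679 N acting down the slope.
Newton's second law for the cart (up-slope positive): T − 24.957 − 4.679 = 3 a. For the hanging weight (downward positive): 9 × 9.81 − T = 9 a.
Adding the two equations eliminates T: 58.654 = 12 a, so a = 4.8878 m/s².

4.89 m/s²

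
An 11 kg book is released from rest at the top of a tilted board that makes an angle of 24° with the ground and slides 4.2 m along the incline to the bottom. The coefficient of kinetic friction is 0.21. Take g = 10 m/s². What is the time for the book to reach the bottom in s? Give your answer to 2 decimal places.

1.98 s

The weight component along the incline is mg sin 24° = 44.741 N and the normal force is N = mg cos 24° = 100.490 N.
Friction up the slope is f = μN = 0.21 × 100.490 = 21.103 N, so the net downslope force is 44.741 − 21.103 = 23.638 N and a = 23.638 / 11 = 2.1489 m/s².
Starting from rest, L = ½at², so t = √(2L/a) = √(2 × 4.2 / 2.1489) = 1.9771 s.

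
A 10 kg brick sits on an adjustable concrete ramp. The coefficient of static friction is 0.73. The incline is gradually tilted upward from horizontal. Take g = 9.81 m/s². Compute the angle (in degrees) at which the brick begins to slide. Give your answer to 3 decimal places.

At the threshold of sliding, static friction is at its maximum μ_s N and exactly balances the weight component along the incline: mg sin θ = μ_s mg cos θ.
Hence tan θ = μ_s = 0.73, so θ = arctan(0.73) = 36.1294°.

36.129°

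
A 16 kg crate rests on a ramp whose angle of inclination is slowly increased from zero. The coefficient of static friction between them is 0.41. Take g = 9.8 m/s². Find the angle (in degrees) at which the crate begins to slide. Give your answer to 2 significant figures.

At the threshold of sliding, static friction is at its maximum μ_s N and exactly balances the weight component along the incline: mg sin θ = μ_s mg cos θ.
Hence tan θ = μ_s = 0.41, so θ = arctan(0.41) = 22.2936°.

22°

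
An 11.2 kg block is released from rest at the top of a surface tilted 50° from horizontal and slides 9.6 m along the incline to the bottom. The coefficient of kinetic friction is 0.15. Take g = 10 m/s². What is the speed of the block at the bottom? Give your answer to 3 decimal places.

The weight component along the incline is mg sin 50° = 85.797 N and the normal force is N = mg cos 50° = 71.992 N.
Friction up the slope is f = μN = 0.15 × 71.992 = 10.799 N, so the net downslope force is 85.797 − 10.799 = 74.998 N and a = 74.998 / 11.2 = 6.6963 m/s².
Starting from rest over a distance of 9.6 m, v² = 2aL = 2 × 6.6963 × 9.6 = 128.5690, so v = 11.3388 m/s.

11.339 m/s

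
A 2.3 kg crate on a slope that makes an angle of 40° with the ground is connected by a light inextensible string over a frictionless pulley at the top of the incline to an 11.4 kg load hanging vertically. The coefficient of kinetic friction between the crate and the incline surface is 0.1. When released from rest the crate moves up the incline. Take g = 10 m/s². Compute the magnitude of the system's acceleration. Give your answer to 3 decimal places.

7.113 m/s²

For the crate on the incline: the weight component along the slope is m₁g sin 40° = 2.3 × 10 × 0.6428 = 14.784 N and the normal force is N = m₁g cos 40° = 17.619 N.
Kinetic friction opposes the crate's motion up the incline: f = μN = 0.1 × 17.619 = 1.762 N acting down the slope.
Newton's second law for the crate (up-slope positive): T − 14.784 − 1.762 = 2.3 a. For the hanging load (downward positive): 11.4 × 10 − T = 11.4 a.
Adding the two equations eliminates T: 97.454 = 13.7 a, so a = 7.1134 m/s².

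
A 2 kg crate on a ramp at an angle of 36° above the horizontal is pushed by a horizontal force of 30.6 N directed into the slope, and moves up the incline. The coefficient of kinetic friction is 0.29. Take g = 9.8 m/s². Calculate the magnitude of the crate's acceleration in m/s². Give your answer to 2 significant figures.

1.7 m/s²

The horizontal push has components F cos 36° = 30.6 × 0.8090 = 24.755 N up the incline and F sin 36° = 30.6 × 0.5878 = 17.987 N pressing into the surface.
The normal force is therefore N = mg cos 36° + F sin 36° = 15.856 + 17.987 = 33.843 N, and kinetic friction down the slope is μN = 0.29 × 33.843 = 9.814 N.
Along the incline: F cos 36° − mg sin 36° − μN = ma, so 24.755 − 11.521 − 9.814 = 2 a, giving a = 1.7100 m/s².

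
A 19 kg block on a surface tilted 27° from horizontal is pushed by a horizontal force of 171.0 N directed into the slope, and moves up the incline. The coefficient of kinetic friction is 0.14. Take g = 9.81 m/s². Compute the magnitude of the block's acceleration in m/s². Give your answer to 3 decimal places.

1.770 m/s²

The horizontal push has components F cos 27° = 171.0 × 0.8910 = 152.361 N up the incline and F sin 27° = 171.0 × 0.4540 = 77.634 N pressing into the surface.
The normal force is therefore N = mg cos 27° + F sin 27° = 166.073 + 77.634 = 243.707 N, and kinetic friction down the slope is μN = 0.14 × 243.707 = 34.119 N.
Along the incline: F cos 27° − mg sin 27° − μN = ma, so 152.361 − 84.621 − 34.119 = 19 a, giving a = 1.7695 m/s².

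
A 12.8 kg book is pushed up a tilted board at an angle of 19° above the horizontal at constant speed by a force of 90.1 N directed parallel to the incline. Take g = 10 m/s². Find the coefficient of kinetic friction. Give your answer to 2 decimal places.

At constant speed ΣF = 0 along the incline. The applied 90.1 N acts up the slope; the weight component mg sin 19° = 41.673 N and kinetic friction μN both act down the slope.
So 90.1 = 41.673 + μ × 121.026, giving μ = (90.1 − 41.673) / 121.026 = 0.4001.

0.40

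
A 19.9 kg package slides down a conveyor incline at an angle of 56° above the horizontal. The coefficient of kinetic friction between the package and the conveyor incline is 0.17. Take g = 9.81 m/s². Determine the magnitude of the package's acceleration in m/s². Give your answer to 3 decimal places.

Resolving the weight along the incline: the component pulling the package down the slope is mg sin 56° = 19.9 × 9.81 × 0.8290 = 161.837 N, and the normal force is N = mg cos 56° = 19.9 × 9.81 × 0.5592 = 109.166 N.
Kinetic friction acts up the slope with magnitude f = μN = 0.17 × 109.166 = 18.558 N.
Net force along the incline is 161.837 − 18.558 = 143.279 N, so a = 143.279 / 19.9 = 7.1999 m/s².

7.200 m/s²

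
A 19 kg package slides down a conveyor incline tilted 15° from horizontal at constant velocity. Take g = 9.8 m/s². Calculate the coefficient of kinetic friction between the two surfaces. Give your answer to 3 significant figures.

0.268

At constant velocity the net force along the incline is zero: mg sin 15° = μ mg cos 15°.
So μ = tan 15° = 0.2588 / 0.9659 = 0.2679.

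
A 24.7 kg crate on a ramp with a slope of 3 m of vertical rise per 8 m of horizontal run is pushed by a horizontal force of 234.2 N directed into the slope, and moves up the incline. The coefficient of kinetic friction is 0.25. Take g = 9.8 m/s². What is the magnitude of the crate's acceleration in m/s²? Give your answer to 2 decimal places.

The horizontal push has components F cos 20.56° = 234.2 × 0.9363 = 219.281 N up the incline and F sin 20.56° = 234.2 × 0.3511 = 82.228 N pressing into the surface.
The normal force is therefore N = mg cos 20.56° + F sin 20.56° = 226.641 + 82.228 = 308.869 N, and kinetic friction down the slope is μN = 0.25 × 308.869 = 77.217 N.
Along the incline: F cos 20.56° − mg sin 20.56° − μN = ma, so 219.281 − 84.987 − 77.217 = 24.7 a, giving a = 2.3108 m/s².

2.31 m/s²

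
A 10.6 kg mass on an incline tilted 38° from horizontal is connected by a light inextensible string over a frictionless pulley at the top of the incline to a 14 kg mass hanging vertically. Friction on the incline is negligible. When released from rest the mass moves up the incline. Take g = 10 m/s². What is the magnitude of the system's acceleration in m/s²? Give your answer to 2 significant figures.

3.0 m/s²

For the mass on the incline: the weight component along the slope is m₁g sin 38° = 10.6 × 10 × 0.6157 = 65.264 N and the normal force is N = m₁g cos 38° = 83.529 N.
Newton's second law for the mass (up-slope positive): T − 65.264 = 10.6 a. For the hanging mass (downward positive): 14 × 10 − T = 14 a.
Adding the two equations eliminates T: 74.736 = 24.6 a, so a = 3.0380 m/s².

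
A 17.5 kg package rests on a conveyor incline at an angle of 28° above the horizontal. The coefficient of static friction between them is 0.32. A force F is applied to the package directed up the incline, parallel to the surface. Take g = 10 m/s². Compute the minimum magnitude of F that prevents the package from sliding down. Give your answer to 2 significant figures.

The normal force is N = mg cos 28° = 154.516 N. With F at its minimum the package is on the verge of sliding down, so static friction is at its maximum μ_s N = 0.32 × 154.516 = 49.445 N and acts up the slope.
Equilibrium along the incline: F + μ_s N = mg sin 28°, so F = 82.158 − 49.445 = 32.713 N.

33 N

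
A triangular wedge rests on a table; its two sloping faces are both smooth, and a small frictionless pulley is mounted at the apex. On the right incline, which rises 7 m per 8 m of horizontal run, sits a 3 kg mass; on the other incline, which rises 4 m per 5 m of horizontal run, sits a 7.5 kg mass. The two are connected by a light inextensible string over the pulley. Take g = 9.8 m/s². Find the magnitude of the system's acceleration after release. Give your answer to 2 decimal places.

Resolve each weight along its own incline: the 3 kg mass has component 3 × 9.8 × sin 41.19° = 19.360 N down its slope, and the 7.5 kg mass has 7.5 × 9.8 × sin 38.66° = 45.915 N down its slope.
The 7.5 kg side's 45.915 N exceeds the other side's 19.360 N, so that mass slides down and the 3 kg mass slides up. Taking that direction as positive, Newton's second law for the whole system gives 45.915 − 19.360 = (3 + 7.5) a, so a = 26.555 / 10.5 = 2.5290 m/s².

2.53 m/s²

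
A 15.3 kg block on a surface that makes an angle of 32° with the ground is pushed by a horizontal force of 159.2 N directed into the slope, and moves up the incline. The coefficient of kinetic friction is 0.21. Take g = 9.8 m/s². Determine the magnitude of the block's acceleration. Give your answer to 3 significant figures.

0.728 m/s²

The horizontal push has components F cos 32° = 159.2 × 0.8480 = 135.002 N up the incline and F sin 32° = 159.2 × 0.5299 = 84.360 N pressing into the surface.
The normal force is therefore N = mg cos 32° + F sin 32° = 127.149 + 84.360 = 211.509 N, and kinetic friction down the slope is μN = 0.21 × 211.509 = 44.417 N.
Along the incline: F cos 32° − mg sin 32° − μN = ma, so 135.002 − 79.453 − 44.417 = 15.3 a, giving a = 0.7276 m/s².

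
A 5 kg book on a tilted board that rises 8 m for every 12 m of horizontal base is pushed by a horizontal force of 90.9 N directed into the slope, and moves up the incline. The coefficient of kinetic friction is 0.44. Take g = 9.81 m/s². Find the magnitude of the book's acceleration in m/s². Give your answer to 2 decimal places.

The horizontal push has components F cos 33.69° = 90.9 × 0.8321 = 75.638 N up the incline and F sin 33.69° = 90.9 × 0.5547 = 50.422 N pressing into the surface.
The normal force is therefore N = mg cos 33.69° + F sin 33.69° = 40.815 + 50.422 = 91.237 N, and kinetic friction down the slope is μN = 0.44 × 91.237 = 40.144 N.
Along the incline: F cos 33.69° − mg sin 33.69° − μN = ma, so 75.638 − 27.208 − 40.144 = 5 a, giving a = 1.6572 m/s².

1.66 m/s²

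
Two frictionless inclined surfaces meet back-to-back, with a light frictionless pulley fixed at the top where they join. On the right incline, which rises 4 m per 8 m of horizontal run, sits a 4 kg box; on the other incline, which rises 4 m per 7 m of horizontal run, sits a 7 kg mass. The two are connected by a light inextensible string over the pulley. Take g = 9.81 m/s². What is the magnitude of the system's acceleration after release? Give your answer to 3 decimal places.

1.502 m/s²

Resolve each weight along its own incline: the 4 kg mass has component 4 × 9.81 × sin 26.57° = 17.549 N down its slope, and the 7 kg mass has 7 × 9.81 × sin 29.74° = 34.070 N down its slope.
The 7 kg side's 34.070 N exceeds the other side's 17.549 N, so that mass slides down and the 4 kg mass slides up. Taking that direction as positive, Newton's second law for the whole system gives 34.070 − 17.549 = (4 + 7) a, so a = 16.521 / 11 = 1.5019 m/s².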